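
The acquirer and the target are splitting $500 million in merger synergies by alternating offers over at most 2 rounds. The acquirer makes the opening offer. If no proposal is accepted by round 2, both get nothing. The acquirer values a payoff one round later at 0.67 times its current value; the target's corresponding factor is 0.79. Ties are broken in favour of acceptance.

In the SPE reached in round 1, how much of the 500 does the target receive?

395

Round 2 (the target proposes): the acquirer will accept anything ≥ 0, so the target offers 0 and keeps 500.
Round 1 (the acquirer proposes): the target can get 500 next round, worth 0.79 × 500 = 395 now, so the acquirer offers 395, keeping 105.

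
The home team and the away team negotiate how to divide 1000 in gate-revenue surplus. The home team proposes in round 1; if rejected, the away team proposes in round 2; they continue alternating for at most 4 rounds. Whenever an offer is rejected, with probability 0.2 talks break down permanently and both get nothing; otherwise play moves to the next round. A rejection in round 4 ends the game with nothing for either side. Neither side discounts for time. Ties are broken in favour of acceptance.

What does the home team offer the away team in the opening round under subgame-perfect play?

672

Round 4 (the away team proposes): rejection yields 0 for the home team; the away team offers 0 and keeps 1000.
Round 3 (the home team proposes): rejecting gives the away team an expected 0.8 × 1000 = 800, so the home team offers 800, keeping 200.
Round 2 (the away team proposes): rejecting gives the home team an expected 0.8 × 200 = 160. The away team offers 160 and keeps 1000 − 160 = 840.
Round 1 (the home team proposes): rejecting gives the away team an expected 0.8 × 840 = 672, so the home team offers 672, keeping 328.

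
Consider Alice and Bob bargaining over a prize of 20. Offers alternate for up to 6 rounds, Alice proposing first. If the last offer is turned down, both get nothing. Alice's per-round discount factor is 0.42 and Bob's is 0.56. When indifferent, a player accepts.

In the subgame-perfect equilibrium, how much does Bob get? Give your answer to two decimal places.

By backward induction:
Round 6 (Bob proposes): rejection yields 0 for Alice; Bob offers 0 and keeps 20.
Round 5 (Alice proposes): Bob can get 20 next round, worth 0.56 × 20 = 11.2 now, so Alice offers 11.2, keeping 8.8.
Round 4 (Bob proposes): Alice can get 8.8 next round, worth 0.42 × 8.8 = 3.696 now, so Bob offers 3.696, keeping 16.304.
Round 3 (Alice proposes): Bob can get 16.304 next round, worth 0.56 × 16.304 = 9.13024 now, so Alice offers 9.13024, keeping 10.86976.
Round 2 (Bob proposes): Alice can get 10.86976 next round, worth 0.42 × 10.86976 = 4.5652992 now; Bob offers that and keeps 15.4347008.
Round 1 (Alice proposes): Bob can get 15.4347008 next round, worth 0.56 × 15.4347008 = 8.643432448 now, so Alice offers 8.643432448, keeping 11.356567552.

8.64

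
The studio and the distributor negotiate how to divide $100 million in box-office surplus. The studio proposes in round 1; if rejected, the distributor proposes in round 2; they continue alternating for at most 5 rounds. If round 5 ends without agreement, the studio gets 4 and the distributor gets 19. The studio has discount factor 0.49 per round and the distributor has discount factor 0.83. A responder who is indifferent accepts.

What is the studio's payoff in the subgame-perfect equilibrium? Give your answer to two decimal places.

Round 5 (the studio proposes): the distributor gets 19 if talks fail, so the studio offers 19 and keeps 81.
Round 4 (the distributor proposes): the studio can get 81 next round, worth 0.49 × 81 = 39.69 now, so the distributor offers 39.69, keeping 60.31.
Round 3 (the studio proposes): the distributor can get 60.31 next round, worth 0.83 × 60.31 = 50.0573 now, so the studio offers 50.0573, keeping 49.9427.
Round 2 (the distributor proposes): the studio can get 49.9427 next round, worth 0.49 × 49.9427 = 24.471923 now, so the distributor offers 24.471923, keeping 75.528077.
Round 1 (the studio proposes): the distributor can get 75.528077 next round, worth 0.83 × 75.528077 = 62.68830391 now; the studio offers that and keeps 37.31169609.

37.31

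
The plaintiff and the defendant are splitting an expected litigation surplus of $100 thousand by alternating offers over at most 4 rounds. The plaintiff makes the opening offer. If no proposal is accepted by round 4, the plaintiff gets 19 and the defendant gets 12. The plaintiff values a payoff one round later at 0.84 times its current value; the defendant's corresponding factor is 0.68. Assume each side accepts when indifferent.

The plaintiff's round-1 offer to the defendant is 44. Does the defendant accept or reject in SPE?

Accept

Round 4 (the defendant proposes): the plaintiff gets 19 if talks fail, so the defendant offers 19 and keeps 81.
Round 3 (the plaintiff proposes): the defendant can get 81 next round, worth 0.68 × 81 = 55.08 now, so the plaintiff offers 55.08, keeping 44.92.
Round 2 (the defendant proposes): the plaintiff can get 44.92 next round, worth 0.84 × 44.92 = 37.7328 now, so the defendant offers 37.7328, keeping 62.2672.
So by rejecting in round 1, the defendant gets 62.2672 next round, worth 0.68 × 62.2672 = 42.341696 now.
Offer 44 ≥ 42.341696, so the defendant accepts.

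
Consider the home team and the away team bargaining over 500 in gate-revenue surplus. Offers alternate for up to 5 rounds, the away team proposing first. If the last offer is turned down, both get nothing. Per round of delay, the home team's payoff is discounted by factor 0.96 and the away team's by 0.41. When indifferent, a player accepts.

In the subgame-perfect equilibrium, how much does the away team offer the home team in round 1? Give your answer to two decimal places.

Round 5 (the away team proposes): rejection yields 0 for the home team; the away team offers 0 and keeps 500.
Round 4 (the home team proposes): the away team can get 500 next round, worth 0.41 × 500 = 205 now, so the home team offers 205, keeping 295.
Round 3 (the away team proposes): the home team can get 295 next round, worth 0.96 × 295 = 283.2 now; the away team offers that and keeps 216.8.
Round 2 (the home team proposes): the away team can get 216.8 next round, worth 0.41 × 216.8 = 88.888 now, so the home team offers 88.888, keeping 411.112.
Round 1 (the away team proposes): the home team can get 411.112 next round, worth 0.96 × 411.112 = 394.66752 now, so the away team offers 394.66752, keeping 105.33248.

394.67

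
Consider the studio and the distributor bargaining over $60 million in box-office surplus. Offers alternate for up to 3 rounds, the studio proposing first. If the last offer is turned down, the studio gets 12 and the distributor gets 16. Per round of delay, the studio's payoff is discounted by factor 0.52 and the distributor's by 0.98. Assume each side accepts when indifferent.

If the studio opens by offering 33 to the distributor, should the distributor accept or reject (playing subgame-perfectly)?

Reject

Round 3 (the studio proposes): the distributor gets 16 if talks fail, so the studio offers 16 and keeps 44.
Round 2 (the distributor proposes): the studio can get 44 next round, worth 0.52 × 44 = 22.88 now, so the distributor offers 22.88, keeping 37.12.
So by rejecting in round 1, the distributor gets 37.12 next round, worth 0.98 × 37.12 = 36.3776 now.
Offer 33 < 36.3776, so the distributor rejects.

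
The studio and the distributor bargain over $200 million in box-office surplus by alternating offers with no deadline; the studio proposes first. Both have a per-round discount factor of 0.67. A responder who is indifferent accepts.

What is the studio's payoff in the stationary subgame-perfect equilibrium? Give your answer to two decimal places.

When the studio proposes, the distributor accepts any offer worth at least 0.67 times what the distributor would get by proposing next round; and vice versa.
This gives x = 200 − 0.67y and y = 200 − 0.67x, where x and y are each side's share when it proposes.
Hence (1 − 0.67·0.67)x = 200(1 − 0.67), i.e. 0.5511·x = 66.
x ≈ 119.7605; the distributor's share is 200 − x ≈ 80.2395.

119.76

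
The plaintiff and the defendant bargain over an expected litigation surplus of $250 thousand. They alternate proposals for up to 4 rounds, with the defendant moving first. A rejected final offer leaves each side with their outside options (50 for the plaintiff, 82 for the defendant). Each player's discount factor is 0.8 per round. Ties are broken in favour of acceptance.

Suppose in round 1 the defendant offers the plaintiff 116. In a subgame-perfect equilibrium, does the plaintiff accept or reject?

Work out the plaintiff's continuation value if the offer is rejected.
Round 4 (the plaintiff proposes): the defendant gets 82 if talks fail, so the plaintiff offers 82 and keeps 168.
Round 3 (the defendant proposes): the plaintiff can get 168 next round, worth 0.8 × 168 = 134.4 now, so the defendant offers 134.4, keeping 115.6.
Round 2 (the plaintiff proposes): the defendant can get 115.6 next round, worth 0.8 × 115.6 = 92.48 now; the plaintiff offers that and keeps 157.52.
So by rejecting in round 1, the plaintiff gets 157.52 next round, worth 0.8 × 157.52 = 126.016 now.
Offer 116 < 126.016, so the plaintiff rejects.

Reject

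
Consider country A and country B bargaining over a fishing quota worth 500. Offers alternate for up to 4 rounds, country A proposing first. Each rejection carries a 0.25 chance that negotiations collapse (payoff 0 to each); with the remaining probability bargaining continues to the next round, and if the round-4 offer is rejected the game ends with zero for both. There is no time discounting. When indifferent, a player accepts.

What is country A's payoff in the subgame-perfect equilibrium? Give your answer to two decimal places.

195.31

By backward induction:
Round 4 (country B proposes): rejection yields 0 for country A; country B offers 0 and keeps 500.
Round 3 (country A proposes): rejecting gives country B an expected 0.75 × 500 = 375, so country A offers 375, keeping 125.
Round 2 (country B proposes): rejecting gives country A an expected 0.75 × 125 = 93.75; country B offers that and keeps 406.25.
Round 1 (country A proposes): rejecting gives country B an expected 0.75 × 406.25 = 304.6875. Country A offers 304.6875 and keeps 500 − 304.6875 = 195.3125.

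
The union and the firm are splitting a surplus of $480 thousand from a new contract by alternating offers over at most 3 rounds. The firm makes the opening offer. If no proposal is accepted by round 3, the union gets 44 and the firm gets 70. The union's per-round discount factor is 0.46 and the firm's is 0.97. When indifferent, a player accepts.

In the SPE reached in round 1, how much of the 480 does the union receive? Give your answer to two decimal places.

Round 3 (the firm proposes): the union gets 44 if talks fail, so the firm offers 44 and keeps 436.
Round 2 (the union proposes): the firm can get 436 next round, worth 0.97 × 436 = 422.92 now. The union offers 422.92 and keeps 480 − 422.92 = 57.08.
Round 1 (the firm proposes): the union can get 57.08 next round, worth 0.46 × 57.08 = 26.2568 now; the firm offers that and keeps 453.7432.

26.26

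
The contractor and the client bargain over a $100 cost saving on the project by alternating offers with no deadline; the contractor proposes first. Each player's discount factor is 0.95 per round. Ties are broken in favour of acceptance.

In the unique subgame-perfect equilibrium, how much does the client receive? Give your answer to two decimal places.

48.72

When the contractor proposes, the client accepts any offer worth at least 0.95 times what the client would get by proposing next round; and vice versa.
This gives x = 100 − 0.95y and y = 100 − 0.95x, where x and y are each side's share when it proposes.
Hence (1 − 0.95·0.95)x = 100(1 − 0.95), i.e. 0.0975·x = 5.
x ≈ 51.2821; the client's share is 100 − x ≈ 48.7179.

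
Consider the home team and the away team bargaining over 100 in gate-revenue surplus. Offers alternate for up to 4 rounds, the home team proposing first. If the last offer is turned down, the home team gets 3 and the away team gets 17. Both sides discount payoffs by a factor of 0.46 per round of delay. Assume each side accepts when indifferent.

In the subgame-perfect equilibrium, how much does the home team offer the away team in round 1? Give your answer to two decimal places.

By backward induction:
Round 4 (the away team proposes): the home team gets 3 if talks fail, so the away team offers 3 and keeps 97.
Round 3 (the home team proposes): the away team can get 97 next round, worth 0.46 × 97 = 44.62 now. The home team offers 44.62 and keeps 100 − 44.62 = 55.38.
Round 2 (the away team proposes): the home team can get 55.38 next round, worth 0.46 × 55.38 = 25.4748 now; the away team offers that and keeps 74.5252.
Round 1 (the home team proposes): the away team can get 74.5252 next round, worth 0.46 × 74.5252 = 34.281592 now. The home team offers 34.281592 and keeps 100 − 34.281592 = 65.718408.

34.28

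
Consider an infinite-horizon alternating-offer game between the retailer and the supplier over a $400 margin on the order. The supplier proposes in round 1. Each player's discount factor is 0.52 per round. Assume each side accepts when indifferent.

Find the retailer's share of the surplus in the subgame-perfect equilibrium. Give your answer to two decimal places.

Let x be the supplier's share when the supplier proposes and y be the retailer's share when the retailer proposes.
The retailer accepts iff offered ≥ 0.52·y, so x = 400 − 0.52y. Symmetrically y = 400 − 0.52x.
Substituting: x = 400 − 0.52(400 − 0.52x), giving x(1 − 0.52·0.52) = 400(1 − 0.52).
So x = 400 × 0.48 / 0.7296 ≈ 263.1579, and the retailer receives 400 − x ≈ 136.8421.

136.84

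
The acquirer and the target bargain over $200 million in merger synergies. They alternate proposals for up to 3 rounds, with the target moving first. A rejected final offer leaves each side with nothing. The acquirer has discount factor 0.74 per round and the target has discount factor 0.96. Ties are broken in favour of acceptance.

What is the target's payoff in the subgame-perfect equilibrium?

Work backward from the last round.
Round 3 (the target proposes): rejection yields 0 for the acquirer; the target offers 0 and keeps 200.
Round 2 (the acquirer proposes): the target can get 200 next round, worth 0.96 × 200 = 192 now, so the acquirer offers 192, keeping 8.
Round 1 (the target proposes): the acquirer can get 8 next round, worth 0.74 × 8 = 5.92 now, so the target offers 5.92, keeping 194.08.

194.08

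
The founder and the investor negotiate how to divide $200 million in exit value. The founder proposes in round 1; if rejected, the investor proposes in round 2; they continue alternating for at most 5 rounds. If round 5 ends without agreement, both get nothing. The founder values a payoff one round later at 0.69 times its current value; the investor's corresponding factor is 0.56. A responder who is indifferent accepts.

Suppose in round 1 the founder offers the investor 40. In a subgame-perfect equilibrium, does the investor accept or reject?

Reject

Round 5 (the founder proposes): rejection yields 0 for the investor; the founder offers 0 and keeps 200.
Round 4 (the investor proposes): the founder can get 200 next round, worth 0.69 × 200 = 138 now. The investor offers 138 and keeps 200 − 138 = 62.
Round 3 (the founder proposes): the investor can get 62 next round, worth 0.56 × 62 = 34.72 now, so the founder offers 34.72, keeping 165.28.
Round 2 (the investor proposes): the founder can get 165.28 next round, worth 0.69 × 165.28 = 114.0432 now; the investor offers that and keeps 85.9568.
So by rejecting in round 1, the investor gets 85.9568 next round, worth 0.56 × 85.9568 = 48.135808 now.
Offer 40 < 48.135808, so the investor rejects.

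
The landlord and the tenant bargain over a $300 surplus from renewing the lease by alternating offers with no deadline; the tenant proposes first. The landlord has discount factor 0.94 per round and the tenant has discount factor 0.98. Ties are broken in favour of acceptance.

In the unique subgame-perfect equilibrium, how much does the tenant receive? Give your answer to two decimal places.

In a stationary SPE each proposer offers the other exactly their discounted continuation value.
If the tenant keeps x when proposing and the landlord keeps y when proposing, then x = 300 − 0.94y and y = 300 − 0.98x.
Solving: x = 300(1 − 0.94) / (1 − 0.98·0.94) = 18 / 0.0788 ≈ 228.4264.
The landlord gets 300 − 228.4264 ≈ 71.5736.

228.43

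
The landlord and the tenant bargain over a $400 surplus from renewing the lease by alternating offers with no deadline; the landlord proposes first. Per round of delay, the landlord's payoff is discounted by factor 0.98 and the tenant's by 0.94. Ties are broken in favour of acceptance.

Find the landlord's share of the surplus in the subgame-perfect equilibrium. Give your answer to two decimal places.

304.57

When the landlord proposes, the tenant accepts any offer worth at least 0.94 times what the tenant would get by proposing next round; and vice versa.
This gives x = 400 − 0.94y and y = 400 − 0.98x, where x and y are each side's share when it proposes.
Hence (1 − 0.94·0.98)x = 400(1 − 0.94), i.e. 0.0788·x = 24.
x ≈ 304.5685; the tenant's share is 400 − x ≈ 95.4315.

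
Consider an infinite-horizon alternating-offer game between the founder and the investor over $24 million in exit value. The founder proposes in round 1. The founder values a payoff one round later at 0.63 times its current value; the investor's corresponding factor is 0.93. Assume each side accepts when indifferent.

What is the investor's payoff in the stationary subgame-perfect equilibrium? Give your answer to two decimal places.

19.94

Let x be the founder's share when the founder proposes and y be the investor's share when the investor proposes.
The investor accepts iff offered ≥ 0.93·y, so x = 24 − 0.93y. Symmetrically y = 24 − 0.63x.
Substituting: x = 24 − 0.93(24 − 0.63x), giving x(1 − 0.63·0.93) = 24(1 − 0.93).
So x = 24 × 0.07 / 0.4141 ≈ 4.0570, and the investor receives 24 − x ≈ 19.9430.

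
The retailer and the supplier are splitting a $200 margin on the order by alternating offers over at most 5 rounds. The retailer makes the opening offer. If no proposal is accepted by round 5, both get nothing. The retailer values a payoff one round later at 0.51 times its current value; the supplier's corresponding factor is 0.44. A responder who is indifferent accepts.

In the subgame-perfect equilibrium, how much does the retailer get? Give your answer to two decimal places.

147.20

Round 5 (the retailer proposes): rejection yields 0 for the supplier; the retailer offers 0 and keeps 200.
Round 4 (the supplier proposes): the retailer can get 200 next round, worth 0.51 × 200 = 102 now. The supplier offers 102 and keeps 200 − 102 = 98.
Round 3 (the retailer proposes): the supplier can get 98 next round, worth 0.44 × 98 = 43.12 now, so the retailer offers 43.12, keeping 156.88.
Round 2 (the supplier proposes): the retailer can get 156.88 next round, worth 0.51 × 156.88 = 80.0088 now. The supplier offers 80.0088 and keeps 200 − 80.0088 = 119.9912.
Round 1 (the retailer proposes): the supplier can get 119.9912 next round, worth 0.44 × 119.9912 = 52.796128 now; the retailer offers that and keeps 147.203872.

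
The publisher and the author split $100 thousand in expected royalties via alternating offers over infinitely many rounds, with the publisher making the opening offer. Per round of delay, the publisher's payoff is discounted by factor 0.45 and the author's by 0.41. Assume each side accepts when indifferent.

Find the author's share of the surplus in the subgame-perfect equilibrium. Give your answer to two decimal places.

Let x be the publisher's share when the publisher proposes and y be the author's share when the author proposes.
The author accepts iff offered ≥ 0.41·y, so x = 100 − 0.41y. Symmetrically y = 100 − 0.45x.
Substituting: x = 100 − 0.41(100 − 0.45x), giving x(1 − 0.45·0.41) = 100(1 − 0.41).
So x = 100 × 0.59 / 0.8155 ≈ 72.3483, and the author receives 100 − x ≈ 27.6517.

27.65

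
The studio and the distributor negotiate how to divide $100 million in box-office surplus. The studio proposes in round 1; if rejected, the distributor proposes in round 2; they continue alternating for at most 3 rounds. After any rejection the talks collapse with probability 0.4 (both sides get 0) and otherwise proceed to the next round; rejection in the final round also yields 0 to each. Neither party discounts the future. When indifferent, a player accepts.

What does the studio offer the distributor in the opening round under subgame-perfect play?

24

By backward induction:
Round 3 (the studio proposes): the distributor will accept anything ≥ 0, so the studio offers 0 and keeps 100.
Round 2 (the distributor proposes): rejecting gives the studio an expected 0.6 × 100 = 60. The distributor offers 60 and keeps 100 − 60 = 40.
Round 1 (the studio proposes): rejecting gives the distributor an expected 0.6 × 40 = 24, so the studio offers 24, keeping 76.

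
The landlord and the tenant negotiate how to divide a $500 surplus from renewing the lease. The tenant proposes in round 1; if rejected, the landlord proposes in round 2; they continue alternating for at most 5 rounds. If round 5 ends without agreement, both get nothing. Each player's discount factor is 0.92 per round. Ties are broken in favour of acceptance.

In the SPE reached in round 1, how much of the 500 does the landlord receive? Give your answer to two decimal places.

Round 5 (the tenant proposes): rejection yields 0 for the landlord; the tenant offers 0 and keeps 500.
Round 4 (the landlord proposes): the tenant can get 500 next round, worth 0.92 × 500 = 460 now. The landlord offers 460 and keeps 500 − 460 = 40.
Round 3 (the tenant proposes): the landlord can get 40 next round, worth 0.92 × 40 = 36.8 now; the tenant offers that and keeps 463.2.
Round 2 (the landlord proposes): the tenant can get 463.2 next round, worth 0.92 × 463.2 = 426.144 now, so the landlord offers 426.144, keeping 73.856.
Round 1 (the tenant proposes): the landlord can get 73.856 next round, worth 0.92 × 73.856 = 67.94752 now; the tenant offers that and keeps 432.05248.

67.95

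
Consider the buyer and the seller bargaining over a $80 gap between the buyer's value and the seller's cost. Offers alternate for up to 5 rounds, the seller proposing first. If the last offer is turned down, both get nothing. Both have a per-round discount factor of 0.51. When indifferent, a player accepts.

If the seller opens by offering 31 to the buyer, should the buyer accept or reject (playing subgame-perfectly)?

Round 5 (the seller proposes): rejection yields 0 for the buyer; the seller offers 0 and keeps 80.
Round 4 (the buyer proposes): the seller can get 80 next round, worth 0.51 × 80 = 40.8 now. The buyer offers 40.8 and keeps 80 − 40.8 = 39.2.
Round 3 (the seller proposes): the buyer can get 39.2 next round, worth 0.51 × 39.2 = 19.992 now. The seller offers 19.992 and keeps 80 − 19.992 = 60.008.
Round 2 (the buyer proposes): the seller can get 60.008 next round, worth 0.51 × 60.008 = 30.60408 now. The buyer offers 30.60408 and keeps 80 − 30.60408 = 49.39592.
So by rejecting in round 1, the buyer gets 49.39592 next round, worth 0.51 × 49.39592 = 25.1919192 now.
Offer 31 ≥ 25.1919192, so the buyer accepts.

Accept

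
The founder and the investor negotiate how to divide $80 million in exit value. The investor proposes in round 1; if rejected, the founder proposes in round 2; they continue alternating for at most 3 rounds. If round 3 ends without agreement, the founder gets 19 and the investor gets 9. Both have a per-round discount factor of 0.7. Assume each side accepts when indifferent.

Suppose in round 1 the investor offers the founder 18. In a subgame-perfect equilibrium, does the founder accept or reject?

Round 3 (the investor proposes): the founder gets 19 if talks fail, so the investor offers 19 and keeps 61.
Round 2 (the founder proposes): the investor can get 61 next round, worth 0.7 × 61 = 42.7 now; the founder offers that and keeps 37.3.
So by rejecting in round 1, the founder gets 37.3 next round, worth 0.7 × 37.3 = 26.11 now.
Offer 18 < 26.11, so the founder rejects.

Reject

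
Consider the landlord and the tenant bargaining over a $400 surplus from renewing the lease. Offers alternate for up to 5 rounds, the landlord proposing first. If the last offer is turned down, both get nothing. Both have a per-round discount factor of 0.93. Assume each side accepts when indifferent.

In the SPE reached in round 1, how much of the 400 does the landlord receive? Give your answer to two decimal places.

Work backward from the last round.
Round 5 (the landlord proposes): the tenant will accept anything ≥ 0, so the landlord offers 0 and keeps 400.
Round 4 (the tenant proposes): the landlord can get 400 next round, worth 0.93 × 400 = 372 now, so the tenant offers 372, keeping 28.
Round 3 (the landlord proposes): the tenant can get 28 next round, worth 0.93 × 28 = 26.04 now, so the landlord offers 26.04, keeping 373.96.
Round 2 (the tenant proposes): the landlord can get 373.96 next round, worth 0.93 × 373.96 = 347.7828 now; the tenant offers that and keeps 52.2172.
Round 1 (the landlord proposes): the tenant can get 52.2172 next round, worth 0.93 × 52.2172 = 48.561996 now, so the landlord offers 48.561996, keeping 351.438004.

351.44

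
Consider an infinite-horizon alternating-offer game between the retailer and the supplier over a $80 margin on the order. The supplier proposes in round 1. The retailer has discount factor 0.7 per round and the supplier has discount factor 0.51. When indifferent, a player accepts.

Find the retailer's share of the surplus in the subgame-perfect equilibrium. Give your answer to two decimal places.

42.67

Let x be the supplier's share when the supplier proposes and y be the retailer's share when the retailer proposes.
The retailer accepts iff offered ≥ 0.7·y, so x = 80 − 0.7y. Symmetrically y = 80 − 0.51x.
Substituting: x = 80 − 0.7(80 − 0.51x), giving x(1 − 0.51·0.7) = 80(1 − 0.7).
So x = 80 × 0.3 / 0.643 ≈ 37.3250, and the retailer receives 80 − x ≈ 42.6750.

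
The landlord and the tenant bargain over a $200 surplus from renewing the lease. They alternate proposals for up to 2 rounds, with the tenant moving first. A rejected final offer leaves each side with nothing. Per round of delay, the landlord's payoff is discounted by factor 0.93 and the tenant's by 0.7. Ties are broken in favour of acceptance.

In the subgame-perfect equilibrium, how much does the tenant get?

Round 2 (the landlord proposes): rejection yields 0 for the tenant; the landlord offers 0 and keeps 200.
Round 1 (the tenant proposes): the landlord can get 200 next round, worth 0.93 × 200 = 186 now, so the tenant offers 186, keeping 14.

14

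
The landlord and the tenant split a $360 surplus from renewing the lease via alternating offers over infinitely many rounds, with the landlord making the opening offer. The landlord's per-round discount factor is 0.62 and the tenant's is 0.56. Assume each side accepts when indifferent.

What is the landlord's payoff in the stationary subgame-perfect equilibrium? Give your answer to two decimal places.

When the landlord proposes, the tenant accepts any offer worth at least 0.56 times what the tenant would get by proposing next round; and vice versa.
This gives x = 360 − 0.56y and y = 360 − 0.62x, where x and y are each side's share when it proposes.
Hence (1 − 0.56·0.62)x = 360(1 − 0.56), i.e. 0.6528·x = 158.4.
x ≈ 242.6471; the tenant's share is 360 − x ≈ 117.3529.

242.65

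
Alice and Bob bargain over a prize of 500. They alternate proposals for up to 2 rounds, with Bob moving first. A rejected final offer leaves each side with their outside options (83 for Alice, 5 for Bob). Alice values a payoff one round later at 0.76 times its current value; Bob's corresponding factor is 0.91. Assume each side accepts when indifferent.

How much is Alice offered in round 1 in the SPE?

376.2

By backward induction:
Round 2 (Alice proposes): Bob gets 5 if talks fail, so Alice offers 5 and keeps 495.
Round 1 (Bob proposes): Alice can get 495 next round, worth 0.76 × 495 = 376.2 now; Bob offers that and keeps 123.8.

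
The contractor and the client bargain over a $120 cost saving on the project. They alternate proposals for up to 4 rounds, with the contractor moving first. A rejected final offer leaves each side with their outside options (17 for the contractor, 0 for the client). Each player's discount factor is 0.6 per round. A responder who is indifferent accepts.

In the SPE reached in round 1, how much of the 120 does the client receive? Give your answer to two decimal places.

51.05

Round 4 (the client proposes): the contractor gets 17 if talks fail, so the client offers 17 and keeps 103.
Round 3 (the contractor proposes): the client can get 103 next round, worth 0.6 × 103 = 61.8 now. The contractor offers 61.8 and keeps 120 − 61.8 = 58.2.
Round 2 (the client proposes): the contractor can get 58.2 next round, worth 0.6 × 58.2 = 34.92 now, so the client offers 34.92, keeping 85.08.
Round 1 (the contractor proposes): the client can get 85.08 next round, worth 0.6 × 85.08 = 51.048 now; the contractor offers that and keeps 68.952.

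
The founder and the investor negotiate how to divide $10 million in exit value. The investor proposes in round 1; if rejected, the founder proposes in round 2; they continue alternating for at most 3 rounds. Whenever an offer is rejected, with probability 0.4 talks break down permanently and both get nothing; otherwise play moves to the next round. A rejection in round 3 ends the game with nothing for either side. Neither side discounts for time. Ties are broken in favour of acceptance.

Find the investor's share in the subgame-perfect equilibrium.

Round 3 (the investor proposes): rejection yields 0 for the founder; the investor offers 0 and keeps 10.
Round 2 (the founder proposes): rejecting gives the investor an expected 0.6 × 10 = 6. The founder offers 6 and keeps 10 − 6 = 4.
Round 1 (the investor proposes): rejecting gives the founder an expected 0.6 × 4 = 2.4; the investor offers that and keeps 7.6.

7.6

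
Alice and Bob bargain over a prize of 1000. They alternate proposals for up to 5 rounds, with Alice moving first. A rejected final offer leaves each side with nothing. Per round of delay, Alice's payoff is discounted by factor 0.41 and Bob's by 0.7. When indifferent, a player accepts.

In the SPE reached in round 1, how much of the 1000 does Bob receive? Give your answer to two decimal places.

531.53

Solve by backward induction from round 5.
Round 5 (Alice proposes): rejection yields 0 for Bob; Alice offers 0 and keeps 1000.
Round 4 (Bob proposes): Alice can get 1000 next round, worth 0.41 × 1000 = 410 now, so Bob offers 410, keeping 590.
Round 3 (Alice proposes): Bob can get 590 next round, worth 0.7 × 590 = 413 now. Alice offers 413 and keeps 1000 − 413 = 587.
Round 2 (Bob proposes): Alice can get 587 next round, worth 0.41 × 587 = 240.67 now, so Bob offers 240.67, keeping 759.33.
Round 1 (Alice proposes): Bob can get 759.33 next round, worth 0.7 × 759.33 = 531.531 now, so Alice offers 531.531, keeping 468.469.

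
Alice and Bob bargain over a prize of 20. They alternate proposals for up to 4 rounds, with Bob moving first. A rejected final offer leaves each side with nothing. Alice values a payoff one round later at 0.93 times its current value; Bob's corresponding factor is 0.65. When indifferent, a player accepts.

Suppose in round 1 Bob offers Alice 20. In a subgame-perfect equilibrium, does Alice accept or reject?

Work out Alice's continuation value if the offer is rejected.
Round 4 (Alice proposes): rejection yields 0 for Bob; Alice offers 0 and keeps 20.
Round 3 (Bob proposes): Alice can get 20 next round, worth 0.93 × 20 = 18.6 now. Bob offers 18.6 and keeps 20 − 18.6 = 1.4.
Round 2 (Alice proposes): Bob can get 1.4 next round, worth 0.65 × 1.4 = 0.91 now; Alice offers that and keeps 19.09.
So by rejecting in round 1, Alice gets 19.09 next round, worth 0.93 × 19.09 = 17.7537 now.
Offer 20 ≥ 17.7537, so Alice accepts.

Accept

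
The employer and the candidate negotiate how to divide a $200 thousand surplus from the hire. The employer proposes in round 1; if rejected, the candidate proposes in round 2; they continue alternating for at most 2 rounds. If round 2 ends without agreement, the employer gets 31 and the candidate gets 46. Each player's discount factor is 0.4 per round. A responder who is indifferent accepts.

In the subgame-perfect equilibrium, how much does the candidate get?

67.6

Round 2 (the candidate proposes): the employer gets 31 if talks fail, so the candidate offers 31 and keeps 169.
Round 1 (the employer proposes): the candidate can get 169 next round, worth 0.4 × 169 = 67.6 now; the employer offers that and keeps 132.4.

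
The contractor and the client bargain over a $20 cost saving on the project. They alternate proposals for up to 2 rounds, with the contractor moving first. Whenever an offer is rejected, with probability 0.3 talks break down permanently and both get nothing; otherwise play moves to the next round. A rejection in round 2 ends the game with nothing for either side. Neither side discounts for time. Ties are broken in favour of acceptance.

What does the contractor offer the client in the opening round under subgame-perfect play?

14

Round 2 (the client proposes): the contractor will accept anything ≥ 0, so the client offers 0 and keeps 20.
Round 1 (the contractor proposes): rejecting gives the client an expected 0.7 × 20 = 14. The contractor offers 14 and keeps 20 − 14 = 6.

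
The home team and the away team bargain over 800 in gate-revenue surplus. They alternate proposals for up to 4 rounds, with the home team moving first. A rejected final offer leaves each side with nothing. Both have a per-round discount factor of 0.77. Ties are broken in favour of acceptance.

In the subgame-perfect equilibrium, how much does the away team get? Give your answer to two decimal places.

506.91

Round 4 (the away team proposes): rejection yields 0 for the home team; the away team offers 0 and keeps 800.
Round 3 (the home team proposes): the away team can get 800 next round, worth 0.77 × 800 = 616 now, so the home team offers 616, keeping 184.
Round 2 (the away team proposes): the home team can get 184 next round, worth 0.77 × 184 = 141.68 now. The away team offers 141.68 and keeps 800 − 141.68 = 658.32.
Round 1 (the home team proposes): the away team can get 658.32 next round, worth 0.77 × 658.32 = 506.9064 now, so the home team offers 506.9064, keeping 293.0936.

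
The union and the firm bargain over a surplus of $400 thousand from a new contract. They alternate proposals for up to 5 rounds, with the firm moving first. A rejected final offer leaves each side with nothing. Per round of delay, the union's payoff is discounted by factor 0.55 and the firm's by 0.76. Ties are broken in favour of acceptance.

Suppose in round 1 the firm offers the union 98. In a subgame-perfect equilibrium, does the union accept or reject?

Round 5 (the firm proposes): rejection yields 0 for the union; the firm offers 0 and keeps 400.
Round 4 (the union proposes): the firm can get 400 next round, worth 0.76 × 400 = 304 now, so the union offers 304, keeping 96.
Round 3 (the firm proposes): the union can get 96 next round, worth 0.55 × 96 = 52.8 now. The firm offers 52.8 and keeps 400 − 52.8 = 347.2.
Round 2 (the union proposes): the firm can get 347.2 next round, worth 0.76 × 347.2 = 263.872 now, so the union offers 263.872, keeping 136.128.
So by rejecting in round 1, the union gets 136.128 next round, worth 0.55 × 136.128 = 74.8704 now.
Offer 98 ≥ 74.8704, so the union accepts.

Accept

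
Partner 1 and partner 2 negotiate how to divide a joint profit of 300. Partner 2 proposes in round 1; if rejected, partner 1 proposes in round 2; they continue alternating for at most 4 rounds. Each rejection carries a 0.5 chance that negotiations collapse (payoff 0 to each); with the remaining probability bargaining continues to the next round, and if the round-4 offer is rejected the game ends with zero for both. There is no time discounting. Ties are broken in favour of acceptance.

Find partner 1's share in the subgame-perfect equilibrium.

By backward induction:
Round 4 (partner 1 proposes): partner 2 will accept anything ≥ 0, so partner 1 offers 0 and keeps 300.
Round 3 (partner 2 proposes): rejecting gives partner 1 an expected 0.5 × 300 = 150; partner 2 offers that and keeps 150.
Round 2 (partner 1 proposes): rejecting gives partner 2 an expected 0.5 × 150 = 75. Partner 1 offers 75 and keeps 300 − 75 = 225.
Round 1 (partner 2 proposes): rejecting gives partner 1 an expected 0.5 × 225 = 112.5, so partner 2 offers 112.5, keeping 187.5.

112.5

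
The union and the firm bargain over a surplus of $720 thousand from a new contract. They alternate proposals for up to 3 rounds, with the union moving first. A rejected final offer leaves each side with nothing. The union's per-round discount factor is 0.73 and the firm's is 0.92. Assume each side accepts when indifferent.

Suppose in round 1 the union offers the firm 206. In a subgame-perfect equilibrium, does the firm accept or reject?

Round 3 (the union proposes): the firm will accept anything ≥ 0, so the union offers 0 and keeps 720.
Round 2 (the firm proposes): the union can get 720 next round, worth 0.73 × 720 = 525.6 now. The firm offers 525.6 and keeps 720 − 525.6 = 194.4.
So by rejecting in round 1, the firm gets 194.4 next round, worth 0.92 × 194.4 = 178.848 now.
Offer 206 ≥ 178.848, so the firm accepts.

Accept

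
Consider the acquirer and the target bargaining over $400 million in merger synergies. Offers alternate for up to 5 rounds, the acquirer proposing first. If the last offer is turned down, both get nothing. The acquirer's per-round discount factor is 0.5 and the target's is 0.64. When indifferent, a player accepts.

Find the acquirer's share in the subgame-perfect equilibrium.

231.04

Round 5 (the acquirer proposes): rejection yields 0 for the target; the acquirer offers 0 and keeps 400.
Round 4 (the target proposes): the acquirer can get 400 next round, worth 0.5 × 400 = 200 now, so the target offers 200, keeping 200.
Round 3 (the acquirer proposes): the target can get 200 next round, worth 0.64 × 200 = 128 now, so the acquirer offers 128, keeping 272.
Round 2 (the target proposes): the acquirer can get 272 next round, worth 0.5 × 272 = 136 now, so the target offers 136, keeping 264.
Round 1 (the acquirer proposes): the target can get 264 next round, worth 0.64 × 264 = 168.96 now, so the acquirer offers 168.96, keeping 231.04.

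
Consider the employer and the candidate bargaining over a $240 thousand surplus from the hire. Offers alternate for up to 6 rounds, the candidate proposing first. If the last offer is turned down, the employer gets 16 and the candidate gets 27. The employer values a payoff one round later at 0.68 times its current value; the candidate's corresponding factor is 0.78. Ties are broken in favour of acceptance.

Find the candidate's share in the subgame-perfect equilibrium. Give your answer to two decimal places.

144.31

Round 6 (the employer proposes): the candidate gets 27 if talks fail, so the employer offers 27 and keeps 213.
Round 5 (the candidate proposes): the employer can get 213 next round, worth 0.68 × 213 = 144.84 now; the candidate offers that and keeps 95.16.
Round 4 (the employer proposes): the candidate can get 95.16 next round, worth 0.78 × 95.16 = 74.2248 now, so the employer offers 74.2248, keeping 165.7752.
Round 3 (the candidate proposes): the employer can get 165.7752 next round, worth 0.68 × 165.7752 = 112.727136 now; the candidate offers that and keeps 127.272864.
Round 2 (the employer proposes): the candidate can get 127.272864 next round, worth 0.78 × 127.272864 = 99.27283392 now, so the employer offers 99.27283392, keeping 140.72716608.
Round 1 (the candidate proposes): the employer can get 140.72716608 next round, worth 0.68 × 140.72716608 = 95.6944729344 now; the candidate offers that and keeps 144.3055270656.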